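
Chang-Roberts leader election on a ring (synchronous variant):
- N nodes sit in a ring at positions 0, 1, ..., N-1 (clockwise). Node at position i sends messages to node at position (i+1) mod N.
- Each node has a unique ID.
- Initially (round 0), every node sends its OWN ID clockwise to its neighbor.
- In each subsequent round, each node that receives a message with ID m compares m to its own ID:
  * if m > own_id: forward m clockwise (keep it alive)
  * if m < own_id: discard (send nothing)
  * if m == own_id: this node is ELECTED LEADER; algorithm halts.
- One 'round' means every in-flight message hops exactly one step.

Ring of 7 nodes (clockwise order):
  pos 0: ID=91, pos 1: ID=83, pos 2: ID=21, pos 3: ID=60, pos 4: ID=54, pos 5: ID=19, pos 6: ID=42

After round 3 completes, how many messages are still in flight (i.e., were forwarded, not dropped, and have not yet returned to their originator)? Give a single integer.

Answer: 3

Derivation:
Round 1: pos1(id83) recv 91: fwd; pos2(id21) recv 83: fwd; pos3(id60) recv 21: drop; pos4(id54) recv 60: fwd; pos5(id19) recv 54: fwd; pos6(id42) recv 19: drop; pos0(id91) recv 42: drop
Round 2: pos2(id21) recv 91: fwd; pos3(id60) recv 83: fwd; pos5(id19) recv 60: fwd; pos6(id42) recv 54: fwd
Round 3: pos3(id60) recv 91: fwd; pos4(id54) recv 83: fwd; pos6(id42) recv 60: fwd; pos0(id91) recv 54: drop
After round 3: 3 messages still in flight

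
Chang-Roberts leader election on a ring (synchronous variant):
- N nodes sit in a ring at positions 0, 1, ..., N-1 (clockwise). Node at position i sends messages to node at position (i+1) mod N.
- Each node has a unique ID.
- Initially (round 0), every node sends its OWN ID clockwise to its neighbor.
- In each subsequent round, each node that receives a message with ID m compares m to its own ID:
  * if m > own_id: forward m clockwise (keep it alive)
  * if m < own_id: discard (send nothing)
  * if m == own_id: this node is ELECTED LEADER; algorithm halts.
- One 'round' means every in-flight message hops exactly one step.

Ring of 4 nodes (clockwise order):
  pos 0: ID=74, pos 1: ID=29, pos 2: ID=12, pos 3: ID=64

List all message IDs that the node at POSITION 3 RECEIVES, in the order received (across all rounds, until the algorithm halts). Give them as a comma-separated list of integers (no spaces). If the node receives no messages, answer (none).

Round 1: pos1(id29) recv 74: fwd; pos2(id12) recv 29: fwd; pos3(id64) recv 12: drop; pos0(id74) recv 64: drop
Round 2: pos2(id12) recv 74: fwd; pos3(id64) recv 29: drop
Round 3: pos3(id64) recv 74: fwd
Round 4: pos0(id74) recv 74: ELECTED

Answer: 12,29,74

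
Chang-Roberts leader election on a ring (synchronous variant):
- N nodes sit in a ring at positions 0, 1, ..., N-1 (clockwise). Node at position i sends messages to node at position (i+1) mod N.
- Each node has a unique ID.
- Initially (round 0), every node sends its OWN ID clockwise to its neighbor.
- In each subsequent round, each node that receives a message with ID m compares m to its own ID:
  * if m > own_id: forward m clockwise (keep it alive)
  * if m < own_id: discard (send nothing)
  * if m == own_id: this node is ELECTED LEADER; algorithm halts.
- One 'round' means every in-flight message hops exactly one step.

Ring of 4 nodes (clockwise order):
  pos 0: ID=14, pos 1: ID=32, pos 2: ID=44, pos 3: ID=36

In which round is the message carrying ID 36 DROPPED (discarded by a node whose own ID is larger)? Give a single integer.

Answer: 3

Derivation:
Round 1: pos1(id32) recv 14: drop; pos2(id44) recv 32: drop; pos3(id36) recv 44: fwd; pos0(id14) recv 36: fwd
Round 2: pos0(id14) recv 44: fwd; pos1(id32) recv 36: fwd
Round 3: pos1(id32) recv 44: fwd; pos2(id44) recv 36: drop
Round 4: pos2(id44) recv 44: ELECTED
Message ID 36 originates at pos 3; dropped at pos 2 in round 3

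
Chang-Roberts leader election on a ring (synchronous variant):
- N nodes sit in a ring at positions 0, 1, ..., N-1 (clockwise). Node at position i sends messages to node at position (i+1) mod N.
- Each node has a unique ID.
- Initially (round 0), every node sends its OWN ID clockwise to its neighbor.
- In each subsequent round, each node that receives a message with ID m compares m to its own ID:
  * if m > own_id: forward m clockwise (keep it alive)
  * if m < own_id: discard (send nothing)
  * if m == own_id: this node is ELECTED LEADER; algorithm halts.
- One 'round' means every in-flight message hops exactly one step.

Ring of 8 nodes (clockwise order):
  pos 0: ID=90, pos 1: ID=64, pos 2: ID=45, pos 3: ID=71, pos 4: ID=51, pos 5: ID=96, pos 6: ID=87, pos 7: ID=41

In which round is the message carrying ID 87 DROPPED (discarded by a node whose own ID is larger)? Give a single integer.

Answer: 2

Derivation:
Round 1: pos1(id64) recv 90: fwd; pos2(id45) recv 64: fwd; pos3(id71) recv 45: drop; pos4(id51) recv 71: fwd; pos5(id96) recv 51: drop; pos6(id87) recv 96: fwd; pos7(id41) recv 87: fwd; pos0(id90) recv 41: drop
Round 2: pos2(id45) recv 90: fwd; pos3(id71) recv 64: drop; pos5(id96) recv 71: drop; pos7(id41) recv 96: fwd; pos0(id90) recv 87: drop
Round 3: pos3(id71) recv 90: fwd; pos0(id90) recv 96: fwd
Round 4: pos4(id51) recv 90: fwd; pos1(id64) recv 96: fwd
Round 5: pos5(id96) recv 90: drop; pos2(id45) recv 96: fwd
Round 6: pos3(id71) recv 96: fwd
Round 7: pos4(id51) recv 96: fwd
Round 8: pos5(id96) recv 96: ELECTED
Message ID 87 originates at pos 6; dropped at pos 0 in round 2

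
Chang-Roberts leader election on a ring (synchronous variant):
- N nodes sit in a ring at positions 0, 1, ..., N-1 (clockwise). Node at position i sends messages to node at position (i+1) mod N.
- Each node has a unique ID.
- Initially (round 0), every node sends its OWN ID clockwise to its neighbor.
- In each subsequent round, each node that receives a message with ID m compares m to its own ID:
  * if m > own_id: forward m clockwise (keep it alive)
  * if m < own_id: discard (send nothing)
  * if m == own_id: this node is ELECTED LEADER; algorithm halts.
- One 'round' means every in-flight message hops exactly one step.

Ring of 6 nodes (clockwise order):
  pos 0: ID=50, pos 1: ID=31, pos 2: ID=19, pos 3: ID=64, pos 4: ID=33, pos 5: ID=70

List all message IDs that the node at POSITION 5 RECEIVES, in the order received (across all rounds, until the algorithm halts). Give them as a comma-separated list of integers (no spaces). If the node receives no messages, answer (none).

Answer: 33,64,70

Derivation:
Round 1: pos1(id31) recv 50: fwd; pos2(id19) recv 31: fwd; pos3(id64) recv 19: drop; pos4(id33) recv 64: fwd; pos5(id70) recv 33: drop; pos0(id50) recv 70: fwd
Round 2: pos2(id19) recv 50: fwd; pos3(id64) recv 31: drop; pos5(id70) recv 64: drop; pos1(id31) recv 70: fwd
Round 3: pos3(id64) recv 50: drop; pos2(id19) recv 70: fwd
Round 4: pos3(id64) recv 70: fwd
Round 5: pos4(id33) recv 70: fwd
Round 6: pos5(id70) recv 70: ELECTED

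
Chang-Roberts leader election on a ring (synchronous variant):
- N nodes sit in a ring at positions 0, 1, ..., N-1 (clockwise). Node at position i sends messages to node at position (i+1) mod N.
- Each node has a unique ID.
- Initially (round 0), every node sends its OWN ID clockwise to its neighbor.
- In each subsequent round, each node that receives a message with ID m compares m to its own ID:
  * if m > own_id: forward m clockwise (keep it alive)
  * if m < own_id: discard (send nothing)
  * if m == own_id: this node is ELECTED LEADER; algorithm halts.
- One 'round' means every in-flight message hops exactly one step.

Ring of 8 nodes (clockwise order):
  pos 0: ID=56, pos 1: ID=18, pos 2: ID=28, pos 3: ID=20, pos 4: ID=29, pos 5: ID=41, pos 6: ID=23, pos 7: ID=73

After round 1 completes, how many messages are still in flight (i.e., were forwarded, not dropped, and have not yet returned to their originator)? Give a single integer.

Answer: 4

Derivation:
Round 1: pos1(id18) recv 56: fwd; pos2(id28) recv 18: drop; pos3(id20) recv 28: fwd; pos4(id29) recv 20: drop; pos5(id41) recv 29: drop; pos6(id23) recv 41: fwd; pos7(id73) recv 23: drop; pos0(id56) recv 73: fwd
After round 1: 4 messages still in flight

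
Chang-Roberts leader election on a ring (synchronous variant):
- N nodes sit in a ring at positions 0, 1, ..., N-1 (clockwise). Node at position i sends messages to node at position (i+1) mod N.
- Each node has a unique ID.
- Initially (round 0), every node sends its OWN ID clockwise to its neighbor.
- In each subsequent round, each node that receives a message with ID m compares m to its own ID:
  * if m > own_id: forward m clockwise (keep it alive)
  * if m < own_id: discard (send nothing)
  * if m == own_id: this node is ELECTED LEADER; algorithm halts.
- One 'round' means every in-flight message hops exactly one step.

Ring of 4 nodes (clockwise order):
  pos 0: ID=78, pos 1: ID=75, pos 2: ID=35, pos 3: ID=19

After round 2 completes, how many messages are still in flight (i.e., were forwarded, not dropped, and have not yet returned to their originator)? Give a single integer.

Round 1: pos1(id75) recv 78: fwd; pos2(id35) recv 75: fwd; pos3(id19) recv 35: fwd; pos0(id78) recv 19: drop
Round 2: pos2(id35) recv 78: fwd; pos3(id19) recv 75: fwd; pos0(id78) recv 35: drop
After round 2: 2 messages still in flight

Answer: 2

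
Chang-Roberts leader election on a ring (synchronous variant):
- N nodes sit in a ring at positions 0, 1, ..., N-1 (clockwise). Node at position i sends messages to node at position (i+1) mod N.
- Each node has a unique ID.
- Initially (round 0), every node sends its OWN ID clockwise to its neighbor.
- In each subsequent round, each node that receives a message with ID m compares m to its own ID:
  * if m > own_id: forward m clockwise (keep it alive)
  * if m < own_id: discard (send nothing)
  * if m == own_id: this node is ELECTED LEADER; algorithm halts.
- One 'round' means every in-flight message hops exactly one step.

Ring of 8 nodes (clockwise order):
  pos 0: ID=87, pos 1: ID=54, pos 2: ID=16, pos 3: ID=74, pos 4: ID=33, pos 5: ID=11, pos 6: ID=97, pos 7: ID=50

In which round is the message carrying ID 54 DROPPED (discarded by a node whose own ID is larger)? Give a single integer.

Round 1: pos1(id54) recv 87: fwd; pos2(id16) recv 54: fwd; pos3(id74) recv 16: drop; pos4(id33) recv 74: fwd; pos5(id11) recv 33: fwd; pos6(id97) recv 11: drop; pos7(id50) recv 97: fwd; pos0(id87) recv 50: drop
Round 2: pos2(id16) recv 87: fwd; pos3(id74) recv 54: drop; pos5(id11) recv 74: fwd; pos6(id97) recv 33: drop; pos0(id87) recv 97: fwd
Round 3: pos3(id74) recv 87: fwd; pos6(id97) recv 74: drop; pos1(id54) recv 97: fwd
Round 4: pos4(id33) recv 87: fwd; pos2(id16) recv 97: fwd
Round 5: pos5(id11) recv 87: fwd; pos3(id74) recv 97: fwd
Round 6: pos6(id97) recv 87: drop; pos4(id33) recv 97: fwd
Round 7: pos5(id11) recv 97: fwd
Round 8: pos6(id97) recv 97: ELECTED
Message ID 54 originates at pos 1; dropped at pos 3 in round 2

Answer: 2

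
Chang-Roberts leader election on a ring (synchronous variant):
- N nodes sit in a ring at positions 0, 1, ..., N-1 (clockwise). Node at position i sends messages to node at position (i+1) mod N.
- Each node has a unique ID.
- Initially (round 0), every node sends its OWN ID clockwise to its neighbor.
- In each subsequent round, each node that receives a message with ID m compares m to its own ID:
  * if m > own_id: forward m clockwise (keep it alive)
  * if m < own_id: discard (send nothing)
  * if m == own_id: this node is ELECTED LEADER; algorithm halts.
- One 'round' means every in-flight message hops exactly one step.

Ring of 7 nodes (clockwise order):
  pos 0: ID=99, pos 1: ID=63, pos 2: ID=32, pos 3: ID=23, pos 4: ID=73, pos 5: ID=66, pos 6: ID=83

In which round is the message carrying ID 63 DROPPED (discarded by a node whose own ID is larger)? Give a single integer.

Answer: 3

Derivation:
Round 1: pos1(id63) recv 99: fwd; pos2(id32) recv 63: fwd; pos3(id23) recv 32: fwd; pos4(id73) recv 23: drop; pos5(id66) recv 73: fwd; pos6(id83) recv 66: drop; pos0(id99) recv 83: drop
Round 2: pos2(id32) recv 99: fwd; pos3(id23) recv 63: fwd; pos4(id73) recv 32: drop; pos6(id83) recv 73: drop
Round 3: pos3(id23) recv 99: fwd; pos4(id73) recv 63: drop
Round 4: pos4(id73) recv 99: fwd
Round 5: pos5(id66) recv 99: fwd
Round 6: pos6(id83) recv 99: fwd
Round 7: pos0(id99) recv 99: ELECTED
Message ID 63 originates at pos 1; dropped at pos 4 in round 3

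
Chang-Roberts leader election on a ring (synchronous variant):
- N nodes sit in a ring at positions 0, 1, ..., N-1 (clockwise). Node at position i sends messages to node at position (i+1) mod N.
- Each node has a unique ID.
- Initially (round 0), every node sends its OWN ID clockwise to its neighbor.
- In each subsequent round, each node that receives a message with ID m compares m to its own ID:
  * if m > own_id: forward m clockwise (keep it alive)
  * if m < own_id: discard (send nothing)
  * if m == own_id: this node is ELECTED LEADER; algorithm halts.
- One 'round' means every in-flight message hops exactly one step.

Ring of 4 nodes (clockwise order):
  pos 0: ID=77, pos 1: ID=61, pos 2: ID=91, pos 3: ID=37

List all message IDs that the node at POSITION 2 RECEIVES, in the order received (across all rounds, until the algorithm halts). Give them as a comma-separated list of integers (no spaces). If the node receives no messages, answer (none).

Answer: 61,77,91

Derivation:
Round 1: pos1(id61) recv 77: fwd; pos2(id91) recv 61: drop; pos3(id37) recv 91: fwd; pos0(id77) recv 37: drop
Round 2: pos2(id91) recv 77: drop; pos0(id77) recv 91: fwd
Round 3: pos1(id61) recv 91: fwd
Round 4: pos2(id91) recv 91: ELECTED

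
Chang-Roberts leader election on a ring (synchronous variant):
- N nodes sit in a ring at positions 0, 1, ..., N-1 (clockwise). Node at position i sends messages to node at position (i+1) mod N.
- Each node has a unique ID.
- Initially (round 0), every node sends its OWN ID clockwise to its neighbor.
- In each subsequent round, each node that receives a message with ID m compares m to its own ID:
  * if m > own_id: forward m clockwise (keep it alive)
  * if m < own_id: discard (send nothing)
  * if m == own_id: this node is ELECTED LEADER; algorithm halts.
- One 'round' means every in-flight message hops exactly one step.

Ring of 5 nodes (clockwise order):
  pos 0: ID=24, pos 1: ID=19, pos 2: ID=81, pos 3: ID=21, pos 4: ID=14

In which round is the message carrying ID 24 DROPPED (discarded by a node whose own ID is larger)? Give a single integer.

Answer: 2

Derivation:
Round 1: pos1(id19) recv 24: fwd; pos2(id81) recv 19: drop; pos3(id21) recv 81: fwd; pos4(id14) recv 21: fwd; pos0(id24) recv 14: drop
Round 2: pos2(id81) recv 24: drop; pos4(id14) recv 81: fwd; pos0(id24) recv 21: drop
Round 3: pos0(id24) recv 81: fwd
Round 4: pos1(id19) recv 81: fwd
Round 5: pos2(id81) recv 81: ELECTED
Message ID 24 originates at pos 0; dropped at pos 2 in round 2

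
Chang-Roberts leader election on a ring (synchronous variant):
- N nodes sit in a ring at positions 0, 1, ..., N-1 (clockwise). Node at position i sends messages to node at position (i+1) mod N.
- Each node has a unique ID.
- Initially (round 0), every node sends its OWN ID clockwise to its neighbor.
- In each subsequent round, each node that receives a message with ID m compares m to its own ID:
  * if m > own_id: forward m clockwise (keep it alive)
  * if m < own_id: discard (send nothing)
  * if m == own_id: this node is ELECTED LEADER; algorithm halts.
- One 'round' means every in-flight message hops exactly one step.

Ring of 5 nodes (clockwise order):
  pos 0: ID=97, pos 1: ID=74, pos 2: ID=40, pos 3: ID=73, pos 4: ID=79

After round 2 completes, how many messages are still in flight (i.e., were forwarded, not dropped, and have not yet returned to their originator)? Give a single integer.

Answer: 2

Derivation:
Round 1: pos1(id74) recv 97: fwd; pos2(id40) recv 74: fwd; pos3(id73) recv 40: drop; pos4(id79) recv 73: drop; pos0(id97) recv 79: drop
Round 2: pos2(id40) recv 97: fwd; pos3(id73) recv 74: fwd
After round 2: 2 messages still in flight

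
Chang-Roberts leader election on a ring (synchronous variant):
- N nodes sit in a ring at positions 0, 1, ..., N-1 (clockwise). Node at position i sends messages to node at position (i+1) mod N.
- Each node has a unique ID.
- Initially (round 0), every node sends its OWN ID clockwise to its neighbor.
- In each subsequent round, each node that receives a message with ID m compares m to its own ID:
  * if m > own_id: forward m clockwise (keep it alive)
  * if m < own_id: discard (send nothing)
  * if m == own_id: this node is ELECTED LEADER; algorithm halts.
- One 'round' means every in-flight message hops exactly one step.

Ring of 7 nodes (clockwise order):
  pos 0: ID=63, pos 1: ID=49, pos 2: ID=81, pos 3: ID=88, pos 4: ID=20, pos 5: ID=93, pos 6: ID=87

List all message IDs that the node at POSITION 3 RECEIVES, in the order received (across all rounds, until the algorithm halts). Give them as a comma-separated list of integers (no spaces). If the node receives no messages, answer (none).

Round 1: pos1(id49) recv 63: fwd; pos2(id81) recv 49: drop; pos3(id88) recv 81: drop; pos4(id20) recv 88: fwd; pos5(id93) recv 20: drop; pos6(id87) recv 93: fwd; pos0(id63) recv 87: fwd
Round 2: pos2(id81) recv 63: drop; pos5(id93) recv 88: drop; pos0(id63) recv 93: fwd; pos1(id49) recv 87: fwd
Round 3: pos1(id49) recv 93: fwd; pos2(id81) recv 87: fwd
Round 4: pos2(id81) recv 93: fwd; pos3(id88) recv 87: drop
Round 5: pos3(id88) recv 93: fwd
Round 6: pos4(id20) recv 93: fwd
Round 7: pos5(id93) recv 93: ELECTED

Answer: 81,87,93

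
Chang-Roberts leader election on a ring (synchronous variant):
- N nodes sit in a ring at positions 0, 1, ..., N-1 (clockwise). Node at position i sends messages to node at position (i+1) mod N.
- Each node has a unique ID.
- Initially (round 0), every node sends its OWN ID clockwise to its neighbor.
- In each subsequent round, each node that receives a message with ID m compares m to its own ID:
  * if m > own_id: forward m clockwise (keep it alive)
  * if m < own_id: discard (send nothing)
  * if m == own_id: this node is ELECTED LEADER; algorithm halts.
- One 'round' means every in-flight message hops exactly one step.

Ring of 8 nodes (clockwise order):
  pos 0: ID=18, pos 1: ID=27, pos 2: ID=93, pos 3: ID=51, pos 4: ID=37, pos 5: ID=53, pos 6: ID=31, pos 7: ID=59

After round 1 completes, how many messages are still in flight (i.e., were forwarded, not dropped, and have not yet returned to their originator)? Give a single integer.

Round 1: pos1(id27) recv 18: drop; pos2(id93) recv 27: drop; pos3(id51) recv 93: fwd; pos4(id37) recv 51: fwd; pos5(id53) recv 37: drop; pos6(id31) recv 53: fwd; pos7(id59) recv 31: drop; pos0(id18) recv 59: fwd
After round 1: 4 messages still in flight

Answer: 4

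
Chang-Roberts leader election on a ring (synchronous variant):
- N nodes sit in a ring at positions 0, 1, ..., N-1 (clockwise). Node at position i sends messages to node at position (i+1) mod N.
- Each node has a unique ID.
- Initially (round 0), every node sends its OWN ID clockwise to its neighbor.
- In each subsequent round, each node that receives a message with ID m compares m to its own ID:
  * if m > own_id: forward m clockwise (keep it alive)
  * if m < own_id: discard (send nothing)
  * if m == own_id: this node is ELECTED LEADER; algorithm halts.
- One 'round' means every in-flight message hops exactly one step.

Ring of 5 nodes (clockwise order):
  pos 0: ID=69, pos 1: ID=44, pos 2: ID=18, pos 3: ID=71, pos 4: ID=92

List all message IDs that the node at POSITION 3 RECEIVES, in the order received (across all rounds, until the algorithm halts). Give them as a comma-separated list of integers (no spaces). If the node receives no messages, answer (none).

Answer: 18,44,69,92

Derivation:
Round 1: pos1(id44) recv 69: fwd; pos2(id18) recv 44: fwd; pos3(id71) recv 18: drop; pos4(id92) recv 71: drop; pos0(id69) recv 92: fwd
Round 2: pos2(id18) recv 69: fwd; pos3(id71) recv 44: drop; pos1(id44) recv 92: fwd
Round 3: pos3(id71) recv 69: drop; pos2(id18) recv 92: fwd
Round 4: pos3(id71) recv 92: fwd
Round 5: pos4(id92) recv 92: ELECTED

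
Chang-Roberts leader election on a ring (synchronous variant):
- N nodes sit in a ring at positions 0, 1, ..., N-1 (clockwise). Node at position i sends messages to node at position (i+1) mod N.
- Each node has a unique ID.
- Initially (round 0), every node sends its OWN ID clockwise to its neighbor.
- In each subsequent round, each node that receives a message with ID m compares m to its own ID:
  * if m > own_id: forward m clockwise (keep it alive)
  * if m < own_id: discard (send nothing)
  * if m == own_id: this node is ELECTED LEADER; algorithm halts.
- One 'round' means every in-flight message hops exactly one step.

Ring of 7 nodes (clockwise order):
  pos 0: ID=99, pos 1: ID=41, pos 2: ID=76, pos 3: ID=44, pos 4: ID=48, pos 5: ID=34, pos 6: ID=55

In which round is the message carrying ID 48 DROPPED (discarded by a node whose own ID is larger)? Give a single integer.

Answer: 2

Derivation:
Round 1: pos1(id41) recv 99: fwd; pos2(id76) recv 41: drop; pos3(id44) recv 76: fwd; pos4(id48) recv 44: drop; pos5(id34) recv 48: fwd; pos6(id55) recv 34: drop; pos0(id99) recv 55: drop
Round 2: pos2(id76) recv 99: fwd; pos4(id48) recv 76: fwd; pos6(id55) recv 48: drop
Round 3: pos3(id44) recv 99: fwd; pos5(id34) recv 76: fwd
Round 4: pos4(id48) recv 99: fwd; pos6(id55) recv 76: fwd
Round 5: pos5(id34) recv 99: fwd; pos0(id99) recv 76: drop
Round 6: pos6(id55) recv 99: fwd
Round 7: pos0(id99) recv 99: ELECTED
Message ID 48 originates at pos 4; dropped at pos 6 in round 2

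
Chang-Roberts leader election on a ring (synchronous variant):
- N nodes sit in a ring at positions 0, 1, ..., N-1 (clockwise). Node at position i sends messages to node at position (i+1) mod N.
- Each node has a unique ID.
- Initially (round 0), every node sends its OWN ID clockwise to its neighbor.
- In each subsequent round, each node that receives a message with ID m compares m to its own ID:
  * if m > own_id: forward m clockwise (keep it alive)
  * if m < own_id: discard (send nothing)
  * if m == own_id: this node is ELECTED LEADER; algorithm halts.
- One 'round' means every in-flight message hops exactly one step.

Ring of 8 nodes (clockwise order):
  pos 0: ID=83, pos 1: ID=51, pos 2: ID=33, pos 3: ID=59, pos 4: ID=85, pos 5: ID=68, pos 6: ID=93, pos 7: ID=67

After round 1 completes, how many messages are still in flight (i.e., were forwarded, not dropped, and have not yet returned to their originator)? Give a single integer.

Answer: 4

Derivation:
Round 1: pos1(id51) recv 83: fwd; pos2(id33) recv 51: fwd; pos3(id59) recv 33: drop; pos4(id85) recv 59: drop; pos5(id68) recv 85: fwd; pos6(id93) recv 68: drop; pos7(id67) recv 93: fwd; pos0(id83) recv 67: drop
After round 1: 4 messages still in flight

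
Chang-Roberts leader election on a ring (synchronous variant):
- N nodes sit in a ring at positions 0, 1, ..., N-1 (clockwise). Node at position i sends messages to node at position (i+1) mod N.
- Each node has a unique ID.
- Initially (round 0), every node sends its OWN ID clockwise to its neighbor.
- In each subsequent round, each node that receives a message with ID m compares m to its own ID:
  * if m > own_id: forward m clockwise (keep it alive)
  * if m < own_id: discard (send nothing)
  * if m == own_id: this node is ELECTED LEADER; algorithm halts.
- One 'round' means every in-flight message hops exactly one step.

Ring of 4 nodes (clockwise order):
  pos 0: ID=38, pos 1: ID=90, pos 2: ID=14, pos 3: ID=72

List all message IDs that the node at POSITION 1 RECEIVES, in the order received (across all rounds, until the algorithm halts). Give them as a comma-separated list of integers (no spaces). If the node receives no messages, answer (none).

Round 1: pos1(id90) recv 38: drop; pos2(id14) recv 90: fwd; pos3(id72) recv 14: drop; pos0(id38) recv 72: fwd
Round 2: pos3(id72) recv 90: fwd; pos1(id90) recv 72: drop
Round 3: pos0(id38) recv 90: fwd
Round 4: pos1(id90) recv 90: ELECTED

Answer: 38,72,90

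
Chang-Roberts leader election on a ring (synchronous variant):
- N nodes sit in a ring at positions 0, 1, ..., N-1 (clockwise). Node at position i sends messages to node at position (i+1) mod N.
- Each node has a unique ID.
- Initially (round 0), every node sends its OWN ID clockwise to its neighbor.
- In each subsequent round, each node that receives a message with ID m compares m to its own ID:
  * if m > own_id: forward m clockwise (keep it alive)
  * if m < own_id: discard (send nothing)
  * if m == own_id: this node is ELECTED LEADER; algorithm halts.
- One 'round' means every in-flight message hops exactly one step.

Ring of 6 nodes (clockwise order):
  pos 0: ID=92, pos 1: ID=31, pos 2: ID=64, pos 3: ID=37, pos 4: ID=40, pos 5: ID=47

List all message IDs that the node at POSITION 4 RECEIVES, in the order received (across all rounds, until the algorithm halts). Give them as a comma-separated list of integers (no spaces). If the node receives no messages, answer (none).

Round 1: pos1(id31) recv 92: fwd; pos2(id64) recv 31: drop; pos3(id37) recv 64: fwd; pos4(id40) recv 37: drop; pos5(id47) recv 40: drop; pos0(id92) recv 47: drop
Round 2: pos2(id64) recv 92: fwd; pos4(id40) recv 64: fwd
Round 3: pos3(id37) recv 92: fwd; pos5(id47) recv 64: fwd
Round 4: pos4(id40) recv 92: fwd; pos0(id92) recv 64: drop
Round 5: pos5(id47) recv 92: fwd
Round 6: pos0(id92) recv 92: ELECTED

Answer: 37,64,92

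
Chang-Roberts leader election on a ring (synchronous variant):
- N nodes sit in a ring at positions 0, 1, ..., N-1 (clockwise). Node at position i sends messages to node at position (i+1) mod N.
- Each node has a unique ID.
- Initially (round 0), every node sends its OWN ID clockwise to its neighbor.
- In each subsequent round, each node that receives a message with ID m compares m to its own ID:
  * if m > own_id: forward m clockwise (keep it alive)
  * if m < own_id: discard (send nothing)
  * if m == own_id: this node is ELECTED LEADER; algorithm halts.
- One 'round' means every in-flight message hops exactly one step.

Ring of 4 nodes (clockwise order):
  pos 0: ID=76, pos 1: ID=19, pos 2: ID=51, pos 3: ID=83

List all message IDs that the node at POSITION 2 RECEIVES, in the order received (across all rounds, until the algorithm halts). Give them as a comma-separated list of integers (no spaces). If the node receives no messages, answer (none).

Answer: 19,76,83

Derivation:
Round 1: pos1(id19) recv 76: fwd; pos2(id51) recv 19: drop; pos3(id83) recv 51: drop; pos0(id76) recv 83: fwd
Round 2: pos2(id51) recv 76: fwd; pos1(id19) recv 83: fwd
Round 3: pos3(id83) recv 76: drop; pos2(id51) recv 83: fwd
Round 4: pos3(id83) recv 83: ELECTED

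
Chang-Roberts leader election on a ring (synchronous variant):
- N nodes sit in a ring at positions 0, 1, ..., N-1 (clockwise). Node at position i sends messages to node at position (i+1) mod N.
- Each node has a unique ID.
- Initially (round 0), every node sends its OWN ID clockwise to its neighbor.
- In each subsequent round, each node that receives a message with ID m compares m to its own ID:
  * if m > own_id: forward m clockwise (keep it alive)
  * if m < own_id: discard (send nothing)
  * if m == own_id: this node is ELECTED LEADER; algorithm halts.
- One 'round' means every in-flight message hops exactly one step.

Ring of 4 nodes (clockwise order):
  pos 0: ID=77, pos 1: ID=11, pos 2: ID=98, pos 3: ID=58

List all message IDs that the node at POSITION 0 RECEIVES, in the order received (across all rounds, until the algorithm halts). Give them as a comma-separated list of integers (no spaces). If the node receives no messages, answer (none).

Round 1: pos1(id11) recv 77: fwd; pos2(id98) recv 11: drop; pos3(id58) recv 98: fwd; pos0(id77) recv 58: drop
Round 2: pos2(id98) recv 77: drop; pos0(id77) recv 98: fwd
Round 3: pos1(id11) recv 98: fwd
Round 4: pos2(id98) recv 98: ELECTED

Answer: 58,98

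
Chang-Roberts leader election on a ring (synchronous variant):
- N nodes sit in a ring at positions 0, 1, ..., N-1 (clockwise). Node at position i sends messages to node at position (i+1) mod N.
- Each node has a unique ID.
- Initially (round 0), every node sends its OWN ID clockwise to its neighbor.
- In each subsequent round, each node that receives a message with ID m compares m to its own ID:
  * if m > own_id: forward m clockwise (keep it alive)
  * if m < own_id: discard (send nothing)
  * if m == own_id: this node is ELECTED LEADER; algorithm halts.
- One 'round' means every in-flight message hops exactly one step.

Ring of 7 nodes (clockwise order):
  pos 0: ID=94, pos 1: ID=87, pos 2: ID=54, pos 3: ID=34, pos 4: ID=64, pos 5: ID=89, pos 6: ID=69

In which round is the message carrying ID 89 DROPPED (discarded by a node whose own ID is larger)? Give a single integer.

Round 1: pos1(id87) recv 94: fwd; pos2(id54) recv 87: fwd; pos3(id34) recv 54: fwd; pos4(id64) recv 34: drop; pos5(id89) recv 64: drop; pos6(id69) recv 89: fwd; pos0(id94) recv 69: drop
Round 2: pos2(id54) recv 94: fwd; pos3(id34) recv 87: fwd; pos4(id64) recv 54: drop; pos0(id94) recv 89: drop
Round 3: pos3(id34) recv 94: fwd; pos4(id64) recv 87: fwd
Round 4: pos4(id64) recv 94: fwd; pos5(id89) recv 87: drop
Round 5: pos5(id89) recv 94: fwd
Round 6: pos6(id69) recv 94: fwd
Round 7: pos0(id94) recv 94: ELECTED
Message ID 89 originates at pos 5; dropped at pos 0 in round 2

Answer: 2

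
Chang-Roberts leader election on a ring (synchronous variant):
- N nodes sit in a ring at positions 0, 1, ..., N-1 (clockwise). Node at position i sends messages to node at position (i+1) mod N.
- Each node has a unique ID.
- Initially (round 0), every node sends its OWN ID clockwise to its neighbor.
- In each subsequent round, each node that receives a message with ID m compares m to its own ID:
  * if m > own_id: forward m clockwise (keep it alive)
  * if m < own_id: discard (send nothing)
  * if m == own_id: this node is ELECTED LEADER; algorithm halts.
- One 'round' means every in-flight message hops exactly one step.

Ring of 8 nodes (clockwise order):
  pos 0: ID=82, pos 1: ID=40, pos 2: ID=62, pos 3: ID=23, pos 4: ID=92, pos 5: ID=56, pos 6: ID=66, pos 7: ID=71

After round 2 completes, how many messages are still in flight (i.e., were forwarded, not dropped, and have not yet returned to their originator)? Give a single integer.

Answer: 2

Derivation:
Round 1: pos1(id40) recv 82: fwd; pos2(id62) recv 40: drop; pos3(id23) recv 62: fwd; pos4(id92) recv 23: drop; pos5(id56) recv 92: fwd; pos6(id66) recv 56: drop; pos7(id71) recv 66: drop; pos0(id82) recv 71: drop
Round 2: pos2(id62) recv 82: fwd; pos4(id92) recv 62: drop; pos6(id66) recv 92: fwd
After round 2: 2 messages still in flight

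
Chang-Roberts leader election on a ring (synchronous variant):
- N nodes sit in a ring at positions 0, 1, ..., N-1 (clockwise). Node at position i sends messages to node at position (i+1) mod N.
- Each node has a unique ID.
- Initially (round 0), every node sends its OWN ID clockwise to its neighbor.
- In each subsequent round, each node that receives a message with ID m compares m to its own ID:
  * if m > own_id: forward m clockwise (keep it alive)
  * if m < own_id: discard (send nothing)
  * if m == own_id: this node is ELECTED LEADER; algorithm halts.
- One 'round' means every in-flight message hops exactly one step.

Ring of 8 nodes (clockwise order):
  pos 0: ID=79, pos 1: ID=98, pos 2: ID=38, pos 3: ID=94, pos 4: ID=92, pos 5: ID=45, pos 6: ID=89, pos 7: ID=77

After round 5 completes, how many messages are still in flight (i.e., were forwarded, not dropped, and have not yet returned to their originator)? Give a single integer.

Round 1: pos1(id98) recv 79: drop; pos2(id38) recv 98: fwd; pos3(id94) recv 38: drop; pos4(id92) recv 94: fwd; pos5(id45) recv 92: fwd; pos6(id89) recv 45: drop; pos7(id77) recv 89: fwd; pos0(id79) recv 77: drop
Round 2: pos3(id94) recv 98: fwd; pos5(id45) recv 94: fwd; pos6(id89) recv 92: fwd; pos0(id79) recv 89: fwd
Round 3: pos4(id92) recv 98: fwd; pos6(id89) recv 94: fwd; pos7(id77) recv 92: fwd; pos1(id98) recv 89: drop
Round 4: pos5(id45) recv 98: fwd; pos7(id77) recv 94: fwd; pos0(id79) recv 92: fwd
Round 5: pos6(id89) recv 98: fwd; pos0(id79) recv 94: fwd; pos1(id98) recv 92: drop
After round 5: 2 messages still in flight

Answer: 2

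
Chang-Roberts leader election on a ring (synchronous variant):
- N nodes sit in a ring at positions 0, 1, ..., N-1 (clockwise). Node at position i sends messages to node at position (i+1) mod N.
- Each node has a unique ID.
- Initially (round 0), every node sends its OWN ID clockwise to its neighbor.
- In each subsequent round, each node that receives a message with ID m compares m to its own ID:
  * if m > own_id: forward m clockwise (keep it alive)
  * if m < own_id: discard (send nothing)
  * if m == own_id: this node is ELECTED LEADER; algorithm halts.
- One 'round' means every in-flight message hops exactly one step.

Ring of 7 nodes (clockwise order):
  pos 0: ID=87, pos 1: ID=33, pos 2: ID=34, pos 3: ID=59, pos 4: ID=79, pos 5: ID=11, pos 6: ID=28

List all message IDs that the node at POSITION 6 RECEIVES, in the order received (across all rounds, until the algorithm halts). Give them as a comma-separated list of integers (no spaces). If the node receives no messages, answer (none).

Round 1: pos1(id33) recv 87: fwd; pos2(id34) recv 33: drop; pos3(id59) recv 34: drop; pos4(id79) recv 59: drop; pos5(id11) recv 79: fwd; pos6(id28) recv 11: drop; pos0(id87) recv 28: drop
Round 2: pos2(id34) recv 87: fwd; pos6(id28) recv 79: fwd
Round 3: pos3(id59) recv 87: fwd; pos0(id87) recv 79: drop
Round 4: pos4(id79) recv 87: fwd
Round 5: pos5(id11) recv 87: fwd
Round 6: pos6(id28) recv 87: fwd
Round 7: pos0(id87) recv 87: ELECTED

Answer: 11,79,87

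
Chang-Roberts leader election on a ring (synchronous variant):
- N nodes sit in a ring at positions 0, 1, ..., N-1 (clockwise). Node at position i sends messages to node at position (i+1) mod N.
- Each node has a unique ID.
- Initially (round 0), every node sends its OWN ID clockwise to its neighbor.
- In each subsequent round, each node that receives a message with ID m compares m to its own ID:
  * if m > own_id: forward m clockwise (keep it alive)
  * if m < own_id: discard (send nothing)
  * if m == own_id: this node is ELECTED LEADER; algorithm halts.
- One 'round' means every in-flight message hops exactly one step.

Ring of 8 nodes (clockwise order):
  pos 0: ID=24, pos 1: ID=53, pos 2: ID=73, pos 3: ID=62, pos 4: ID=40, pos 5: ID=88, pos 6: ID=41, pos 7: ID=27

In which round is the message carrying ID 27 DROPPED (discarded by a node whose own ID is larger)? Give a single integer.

Answer: 2

Derivation:
Round 1: pos1(id53) recv 24: drop; pos2(id73) recv 53: drop; pos3(id62) recv 73: fwd; pos4(id40) recv 62: fwd; pos5(id88) recv 40: drop; pos6(id41) recv 88: fwd; pos7(id27) recv 41: fwd; pos0(id24) recv 27: fwd
Round 2: pos4(id40) recv 73: fwd; pos5(id88) recv 62: drop; pos7(id27) recv 88: fwd; pos0(id24) recv 41: fwd; pos1(id53) recv 27: drop
Round 3: pos5(id88) recv 73: drop; pos0(id24) recv 88: fwd; pos1(id53) recv 41: drop
Round 4: pos1(id53) recv 88: fwd
Round 5: pos2(id73) recv 88: fwd
Round 6: pos3(id62) recv 88: fwd
Round 7: pos4(id40) recv 88: fwd
Round 8: pos5(id88) recv 88: ELECTED
Message ID 27 originates at pos 7; dropped at pos 1 in round 2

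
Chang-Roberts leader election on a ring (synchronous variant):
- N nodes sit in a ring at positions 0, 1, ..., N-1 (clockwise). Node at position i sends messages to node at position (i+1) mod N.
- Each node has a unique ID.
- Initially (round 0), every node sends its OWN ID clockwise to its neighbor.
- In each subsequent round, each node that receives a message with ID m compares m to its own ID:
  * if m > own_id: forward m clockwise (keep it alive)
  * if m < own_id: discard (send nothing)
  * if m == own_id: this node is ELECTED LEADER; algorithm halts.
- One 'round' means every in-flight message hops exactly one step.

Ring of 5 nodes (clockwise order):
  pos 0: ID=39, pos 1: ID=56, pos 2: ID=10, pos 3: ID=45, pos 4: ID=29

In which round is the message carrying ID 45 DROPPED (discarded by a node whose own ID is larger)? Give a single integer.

Answer: 3

Derivation:
Round 1: pos1(id56) recv 39: drop; pos2(id10) recv 56: fwd; pos3(id45) recv 10: drop; pos4(id29) recv 45: fwd; pos0(id39) recv 29: drop
Round 2: pos3(id45) recv 56: fwd; pos0(id39) recv 45: fwd
Round 3: pos4(id29) recv 56: fwd; pos1(id56) recv 45: drop
Round 4: pos0(id39) recv 56: fwd
Round 5: pos1(id56) recv 56: ELECTED
Message ID 45 originates at pos 3; dropped at pos 1 in round 3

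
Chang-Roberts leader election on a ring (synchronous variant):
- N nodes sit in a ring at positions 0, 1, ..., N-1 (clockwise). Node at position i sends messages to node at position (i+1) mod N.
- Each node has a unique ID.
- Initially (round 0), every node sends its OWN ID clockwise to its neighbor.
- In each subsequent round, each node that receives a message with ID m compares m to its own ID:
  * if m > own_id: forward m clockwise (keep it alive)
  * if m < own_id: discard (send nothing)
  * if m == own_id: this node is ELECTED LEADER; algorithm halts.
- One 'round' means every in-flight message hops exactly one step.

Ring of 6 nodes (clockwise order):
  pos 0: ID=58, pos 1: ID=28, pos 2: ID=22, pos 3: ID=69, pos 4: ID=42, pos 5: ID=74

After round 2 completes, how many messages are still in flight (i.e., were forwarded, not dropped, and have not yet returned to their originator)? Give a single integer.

Answer: 2

Derivation:
Round 1: pos1(id28) recv 58: fwd; pos2(id22) recv 28: fwd; pos3(id69) recv 22: drop; pos4(id42) recv 69: fwd; pos5(id74) recv 42: drop; pos0(id58) recv 74: fwd
Round 2: pos2(id22) recv 58: fwd; pos3(id69) recv 28: drop; pos5(id74) recv 69: drop; pos1(id28) recv 74: fwd
After round 2: 2 messages still in flight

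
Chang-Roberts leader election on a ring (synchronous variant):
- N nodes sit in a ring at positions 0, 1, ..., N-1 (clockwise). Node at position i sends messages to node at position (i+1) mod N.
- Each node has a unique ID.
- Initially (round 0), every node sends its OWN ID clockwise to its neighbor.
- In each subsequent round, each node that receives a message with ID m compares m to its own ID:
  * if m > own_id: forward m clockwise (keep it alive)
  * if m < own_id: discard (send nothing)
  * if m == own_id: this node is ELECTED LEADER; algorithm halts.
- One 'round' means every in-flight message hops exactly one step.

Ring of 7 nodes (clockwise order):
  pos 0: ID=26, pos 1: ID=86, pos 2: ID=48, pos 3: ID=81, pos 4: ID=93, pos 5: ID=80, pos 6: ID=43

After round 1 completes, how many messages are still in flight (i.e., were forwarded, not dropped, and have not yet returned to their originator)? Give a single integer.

Answer: 4

Derivation:
Round 1: pos1(id86) recv 26: drop; pos2(id48) recv 86: fwd; pos3(id81) recv 48: drop; pos4(id93) recv 81: drop; pos5(id80) recv 93: fwd; pos6(id43) recv 80: fwd; pos0(id26) recv 43: fwd
After round 1: 4 messages still in flight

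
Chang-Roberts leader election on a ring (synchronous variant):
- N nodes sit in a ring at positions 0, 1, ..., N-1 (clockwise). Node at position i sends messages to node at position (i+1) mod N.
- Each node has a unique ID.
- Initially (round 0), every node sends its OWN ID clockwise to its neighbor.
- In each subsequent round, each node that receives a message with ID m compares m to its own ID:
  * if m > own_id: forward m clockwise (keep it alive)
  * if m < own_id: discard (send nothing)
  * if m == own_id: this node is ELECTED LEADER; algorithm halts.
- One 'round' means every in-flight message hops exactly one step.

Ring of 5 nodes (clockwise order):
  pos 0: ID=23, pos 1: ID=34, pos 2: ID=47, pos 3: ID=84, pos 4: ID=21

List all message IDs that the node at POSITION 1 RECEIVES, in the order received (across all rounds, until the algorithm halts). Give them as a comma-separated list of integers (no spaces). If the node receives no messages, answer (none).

Round 1: pos1(id34) recv 23: drop; pos2(id47) recv 34: drop; pos3(id84) recv 47: drop; pos4(id21) recv 84: fwd; pos0(id23) recv 21: drop
Round 2: pos0(id23) recv 84: fwd
Round 3: pos1(id34) recv 84: fwd
Round 4: pos2(id47) recv 84: fwd
Round 5: pos3(id84) recv 84: ELECTED

Answer: 23,84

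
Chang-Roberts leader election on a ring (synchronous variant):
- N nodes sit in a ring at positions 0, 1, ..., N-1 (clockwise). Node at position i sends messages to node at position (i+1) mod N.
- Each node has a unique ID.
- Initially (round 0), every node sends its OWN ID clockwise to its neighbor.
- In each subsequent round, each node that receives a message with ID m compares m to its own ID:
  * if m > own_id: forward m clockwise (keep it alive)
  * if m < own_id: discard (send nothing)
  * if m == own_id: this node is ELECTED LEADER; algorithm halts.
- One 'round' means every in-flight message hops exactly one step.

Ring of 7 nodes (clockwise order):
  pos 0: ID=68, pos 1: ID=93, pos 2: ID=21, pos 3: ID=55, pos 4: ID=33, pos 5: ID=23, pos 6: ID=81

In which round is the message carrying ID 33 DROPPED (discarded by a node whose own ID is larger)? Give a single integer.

Answer: 2

Derivation:
Round 1: pos1(id93) recv 68: drop; pos2(id21) recv 93: fwd; pos3(id55) recv 21: drop; pos4(id33) recv 55: fwd; pos5(id23) recv 33: fwd; pos6(id81) recv 23: drop; pos0(id68) recv 81: fwd
Round 2: pos3(id55) recv 93: fwd; pos5(id23) recv 55: fwd; pos6(id81) recv 33: drop; pos1(id93) recv 81: drop
Round 3: pos4(id33) recv 93: fwd; pos6(id81) recv 55: drop
Round 4: pos5(id23) recv 93: fwd
Round 5: pos6(id81) recv 93: fwd
Round 6: pos0(id68) recv 93: fwd
Round 7: pos1(id93) recv 93: ELECTED
Message ID 33 originates at pos 4; dropped at pos 6 in round 2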